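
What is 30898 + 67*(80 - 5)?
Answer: 35923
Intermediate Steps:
30898 + 67*(80 - 5) = 30898 + 67*75 = 30898 + 5025 = 35923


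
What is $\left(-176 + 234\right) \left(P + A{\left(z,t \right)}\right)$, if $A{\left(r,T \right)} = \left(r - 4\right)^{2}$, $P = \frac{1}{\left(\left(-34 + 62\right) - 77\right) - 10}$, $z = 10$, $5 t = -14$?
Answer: $\frac{123134}{59} \approx 2087.0$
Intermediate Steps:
$t = - \frac{14}{5}$ ($t = \frac{1}{5} \left(-14\right) = - \frac{14}{5} \approx -2.8$)
$P = - \frac{1}{59}$ ($P = \frac{1}{\left(28 - 77\right) - 10} = \frac{1}{-49 - 10} = \frac{1}{-59} = - \frac{1}{59} \approx -0.016949$)
$A{\left(r,T \right)} = \left(-4 + r\right)^{2}$
$\left(-176 + 234\right) \left(P + A{\left(z,t \right)}\right) = \left(-176 + 234\right) \left(- \frac{1}{59} + \left(-4 + 10\right)^{2}\right) = 58 \left(- \frac{1}{59} + 6^{2}\right) = 58 \left(- \frac{1}{59} + 36\right) = 58 \cdot \frac{2123}{59} = \frac{123134}{59}$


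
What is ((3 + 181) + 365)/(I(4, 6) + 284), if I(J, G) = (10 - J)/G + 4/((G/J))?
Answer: 1647/863 ≈ 1.9085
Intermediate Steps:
I(J, G) = (10 - J)/G + 4*J/G (I(J, G) = (10 - J)/G + 4*(J/G) = (10 - J)/G + 4*J/G)
((3 + 181) + 365)/(I(4, 6) + 284) = ((3 + 181) + 365)/((10 + 3*4)/6 + 284) = (184 + 365)/((10 + 12)/6 + 284) = 549/((⅙)*22 + 284) = 549/(11/3 + 284) = 549/(863/3) = 549*(3/863) = 1647/863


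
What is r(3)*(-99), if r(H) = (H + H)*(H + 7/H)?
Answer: -3168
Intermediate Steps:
r(H) = 2*H*(H + 7/H) (r(H) = (2*H)*(H + 7/H) = 2*H*(H + 7/H))
r(3)*(-99) = (14 + 2*3²)*(-99) = (14 + 2*9)*(-99) = (14 + 18)*(-99) = 32*(-99) = -3168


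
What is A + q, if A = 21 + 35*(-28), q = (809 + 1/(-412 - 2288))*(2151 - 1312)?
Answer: 1830037561/2700 ≈ 6.7779e+5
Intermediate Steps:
q = 1832626861/2700 (q = (809 + 1/(-2700))*839 = (809 - 1/2700)*839 = (2184299/2700)*839 = 1832626861/2700 ≈ 6.7875e+5)
A = -959 (A = 21 - 980 = -959)
A + q = -959 + 1832626861/2700 = 1830037561/2700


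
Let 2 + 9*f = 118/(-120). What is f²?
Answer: 32041/291600 ≈ 0.10988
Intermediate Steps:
f = -179/540 (f = -2/9 + (118/(-120))/9 = -2/9 + (118*(-1/120))/9 = -2/9 + (⅑)*(-59/60) = -2/9 - 59/540 = -179/540 ≈ -0.33148)
f² = (-179/540)² = 32041/291600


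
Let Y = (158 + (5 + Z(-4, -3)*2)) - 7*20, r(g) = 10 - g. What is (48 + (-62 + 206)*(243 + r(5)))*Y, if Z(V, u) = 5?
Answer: 1180080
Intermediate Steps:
Y = 33 (Y = (158 + (5 + 5*2)) - 7*20 = (158 + (5 + 10)) - 140 = (158 + 15) - 140 = 173 - 140 = 33)
(48 + (-62 + 206)*(243 + r(5)))*Y = (48 + (-62 + 206)*(243 + (10 - 1*5)))*33 = (48 + 144*(243 + (10 - 5)))*33 = (48 + 144*(243 + 5))*33 = (48 + 144*248)*33 = (48 + 35712)*33 = 35760*33 = 1180080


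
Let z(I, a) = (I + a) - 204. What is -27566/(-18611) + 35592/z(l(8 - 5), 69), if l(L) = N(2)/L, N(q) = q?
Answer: -1976099038/7500233 ≈ -263.47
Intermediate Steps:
l(L) = 2/L
z(I, a) = -204 + I + a
-27566/(-18611) + 35592/z(l(8 - 5), 69) = -27566/(-18611) + 35592/(-204 + 2/(8 - 5) + 69) = -27566*(-1/18611) + 35592/(-204 + 2/3 + 69) = 27566/18611 + 35592/(-204 + 2*(1/3) + 69) = 27566/18611 + 35592/(-204 + 2/3 + 69) = 27566/18611 + 35592/(-403/3) = 27566/18611 + 35592*(-3/403) = 27566/18611 - 106776/403 = -1976099038/7500233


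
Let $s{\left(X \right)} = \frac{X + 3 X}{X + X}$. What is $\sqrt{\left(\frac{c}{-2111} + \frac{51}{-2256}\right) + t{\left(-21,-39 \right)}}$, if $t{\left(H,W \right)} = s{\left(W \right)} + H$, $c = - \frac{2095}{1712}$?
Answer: $\frac{17 i \sqrt{29672809834855}}{21232438} \approx 4.3614 i$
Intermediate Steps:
$c = - \frac{2095}{1712}$ ($c = \left(-2095\right) \frac{1}{1712} = - \frac{2095}{1712} \approx -1.2237$)
$s{\left(X \right)} = 2$ ($s{\left(X \right)} = \frac{4 X}{2 X} = 4 X \frac{1}{2 X} = 2$)
$t{\left(H,W \right)} = 2 + H$
$\sqrt{\left(\frac{c}{-2111} + \frac{51}{-2256}\right) + t{\left(-21,-39 \right)}} = \sqrt{\left(- \frac{2095}{1712 \left(-2111\right)} + \frac{51}{-2256}\right) + \left(2 - 21\right)} = \sqrt{\left(\left(- \frac{2095}{1712}\right) \left(- \frac{1}{2111}\right) + 51 \left(- \frac{1}{2256}\right)\right) - 19} = \sqrt{\left(\frac{2095}{3614032} - \frac{17}{752}\right) - 19} = \sqrt{- \frac{935361}{42464876} - 19} = \sqrt{- \frac{807768005}{42464876}} = \frac{17 i \sqrt{29672809834855}}{21232438}$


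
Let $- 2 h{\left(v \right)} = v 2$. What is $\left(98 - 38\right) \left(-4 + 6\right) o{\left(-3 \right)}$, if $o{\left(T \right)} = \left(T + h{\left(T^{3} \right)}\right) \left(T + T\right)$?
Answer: $-17280$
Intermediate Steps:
$h{\left(v \right)} = - v$ ($h{\left(v \right)} = - \frac{v 2}{2} = - \frac{2 v}{2} = - v$)
$o{\left(T \right)} = 2 T \left(T - T^{3}\right)$ ($o{\left(T \right)} = \left(T - T^{3}\right) \left(T + T\right) = \left(T - T^{3}\right) 2 T = 2 T \left(T - T^{3}\right)$)
$\left(98 - 38\right) \left(-4 + 6\right) o{\left(-3 \right)} = \left(98 - 38\right) \left(-4 + 6\right) 2 \left(-3\right)^{2} \left(1 - \left(-3\right)^{2}\right) = 60 \cdot 2 \cdot 2 \cdot 9 \left(1 - 9\right) = 60 \cdot 2 \cdot 2 \cdot 9 \left(-8\right) = 60 \cdot 2 \left(-144\right) = 60 \left(-288\right) = -17280$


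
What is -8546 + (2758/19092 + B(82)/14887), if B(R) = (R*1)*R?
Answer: -1214398470415/142111302 ≈ -8545.4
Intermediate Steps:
B(R) = R² (B(R) = R*R = R²)
-8546 + (2758/19092 + B(82)/14887) = -8546 + (2758/19092 + 82²/14887) = -8546 + (2758*(1/19092) + 6724*(1/14887)) = -8546 + (1379/9546 + 6724/14887) = -8546 + 84716477/142111302 = -1214398470415/142111302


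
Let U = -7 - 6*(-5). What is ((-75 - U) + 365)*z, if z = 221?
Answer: 59007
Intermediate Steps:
U = 23 (U = -7 + 30 = 23)
((-75 - U) + 365)*z = ((-75 - 1*23) + 365)*221 = ((-75 - 23) + 365)*221 = (-98 + 365)*221 = 267*221 = 59007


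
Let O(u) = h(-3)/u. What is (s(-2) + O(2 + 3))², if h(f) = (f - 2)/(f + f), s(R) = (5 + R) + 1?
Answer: 625/36 ≈ 17.361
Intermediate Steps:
s(R) = 6 + R
h(f) = (-2 + f)/(2*f) (h(f) = (-2 + f)/((2*f)) = (-2 + f)*(1/(2*f)) = (-2 + f)/(2*f))
O(u) = 5/(6*u) (O(u) = ((½)*(-2 - 3)/(-3))/u = ((½)*(-⅓)*(-5))/u = 5/(6*u))
(s(-2) + O(2 + 3))² = ((6 - 2) + 5/(6*(2 + 3)))² = (4 + (⅚)/5)² = (4 + (⅚)*(⅕))² = (4 + ⅙)² = (25/6)² = 625/36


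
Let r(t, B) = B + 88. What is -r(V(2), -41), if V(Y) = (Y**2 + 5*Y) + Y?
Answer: -47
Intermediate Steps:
V(Y) = Y**2 + 6*Y
r(t, B) = 88 + B
-r(V(2), -41) = -(88 - 41) = -1*47 = -47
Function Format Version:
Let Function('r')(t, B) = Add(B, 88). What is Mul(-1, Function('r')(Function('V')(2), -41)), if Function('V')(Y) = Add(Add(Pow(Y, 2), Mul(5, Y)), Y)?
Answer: -47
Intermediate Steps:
Function('V')(Y) = Add(Pow(Y, 2), Mul(6, Y))
Function('r')(t, B) = Add(88, B)
Mul(-1, Function('r')(Function('V')(2), -41)) = Mul(-1, Add(88, -41)) = Mul(-1, 47) = -47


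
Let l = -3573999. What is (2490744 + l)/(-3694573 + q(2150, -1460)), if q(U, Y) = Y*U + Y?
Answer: 1083255/6835033 ≈ 0.15849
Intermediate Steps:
q(U, Y) = Y + U*Y (q(U, Y) = U*Y + Y = Y + U*Y)
(2490744 + l)/(-3694573 + q(2150, -1460)) = (2490744 - 3573999)/(-3694573 - 1460*(1 + 2150)) = -1083255/(-3694573 - 1460*2151) = -1083255/(-3694573 - 3140460) = -1083255/(-6835033) = -1083255*(-1/6835033) = 1083255/6835033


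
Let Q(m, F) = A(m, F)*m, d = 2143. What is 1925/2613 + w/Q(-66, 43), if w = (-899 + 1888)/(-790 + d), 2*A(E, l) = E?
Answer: 1891746569/2566692414 ≈ 0.73704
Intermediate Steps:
A(E, l) = E/2
w = 989/1353 (w = (-899 + 1888)/(-790 + 2143) = 989/1353 ≈ 0.73097)
Q(m, F) = m²/2 (Q(m, F) = (m/2)*m = m²/2)
1925/2613 + w/Q(-66, 43) = 1925/2613 + 989/(1353*(((½)*(-66)²))) = 1925*(1/2613) + 989/(1353*(((½)*4356))) = 1925/2613 + (989/1353)/2178 = 1925/2613 + (989/1353)*(1/2178) = 1925/2613 + 989/2946834 = 1891746569/2566692414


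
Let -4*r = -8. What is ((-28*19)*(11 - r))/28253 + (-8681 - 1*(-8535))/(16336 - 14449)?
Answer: -692626/2805969 ≈ -0.24684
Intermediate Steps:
r = 2 (r = -¼*(-8) = 2)
((-28*19)*(11 - r))/28253 + (-8681 - 1*(-8535))/(16336 - 14449) = ((-28*19)*(11 - 1*2))/28253 + (-8681 - 1*(-8535))/(16336 - 14449) = -532*(11 - 2)*(1/28253) + (-8681 + 8535)/1887 = -532*9*(1/28253) - 146*1/1887 = -4788*1/28253 - 146/1887 = -252/1487 - 146/1887 = -692626/2805969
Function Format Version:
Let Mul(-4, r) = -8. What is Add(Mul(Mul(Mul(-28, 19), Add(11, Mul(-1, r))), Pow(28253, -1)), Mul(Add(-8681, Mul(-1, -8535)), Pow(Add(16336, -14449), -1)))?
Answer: Rational(-692626, 2805969) ≈ -0.24684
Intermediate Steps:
r = 2 (r = Mul(Rational(-1, 4), -8) = 2)
Add(Mul(Mul(Mul(-28, 19), Add(11, Mul(-1, r))), Pow(28253, -1)), Mul(Add(-8681, Mul(-1, -8535)), Pow(Add(16336, -14449), -1))) = Add(Mul(Mul(Mul(-28, 19), Add(11, Mul(-1, 2))), Pow(28253, -1)), Mul(Add(-8681, Mul(-1, -8535)), Pow(Add(16336, -14449), -1))) = Add(Mul(Mul(-532, Add(11, -2)), Rational(1, 28253)), Mul(Add(-8681, 8535), Pow(1887, -1))) = Add(Mul(Mul(-532, 9), Rational(1, 28253)), Mul(-146, Rational(1, 1887))) = Add(Mul(-4788, Rational(1, 28253)), Rational(-146, 1887)) = Add(Rational(-252, 1487), Rational(-146, 1887)) = Rational(-692626, 2805969)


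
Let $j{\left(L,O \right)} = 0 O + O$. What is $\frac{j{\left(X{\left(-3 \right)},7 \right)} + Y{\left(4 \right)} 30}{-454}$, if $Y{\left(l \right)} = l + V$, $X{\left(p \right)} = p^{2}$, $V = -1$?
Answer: $- \frac{97}{454} \approx -0.21366$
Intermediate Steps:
$j{\left(L,O \right)} = O$ ($j{\left(L,O \right)} = 0 + O = O$)
$Y{\left(l \right)} = -1 + l$ ($Y{\left(l \right)} = l - 1 = -1 + l$)
$\frac{j{\left(X{\left(-3 \right)},7 \right)} + Y{\left(4 \right)} 30}{-454} = \frac{7 + \left(-1 + 4\right) 30}{-454} = \left(7 + 3 \cdot 30\right) \left(- \frac{1}{454}\right) = \left(7 + 90\right) \left(- \frac{1}{454}\right) = 97 \left(- \frac{1}{454}\right) = - \frac{97}{454}$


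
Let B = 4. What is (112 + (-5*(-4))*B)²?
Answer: 36864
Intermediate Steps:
(112 + (-5*(-4))*B)² = (112 - 5*(-4)*4)² = (112 + 20*4)² = (112 + 80)² = 192² = 36864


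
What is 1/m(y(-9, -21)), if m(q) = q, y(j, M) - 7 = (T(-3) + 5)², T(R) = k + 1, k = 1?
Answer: 1/56 ≈ 0.017857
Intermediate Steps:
T(R) = 2 (T(R) = 1 + 1 = 2)
y(j, M) = 56 (y(j, M) = 7 + (2 + 5)² = 7 + 7² = 7 + 49 = 56)
1/m(y(-9, -21)) = 1/56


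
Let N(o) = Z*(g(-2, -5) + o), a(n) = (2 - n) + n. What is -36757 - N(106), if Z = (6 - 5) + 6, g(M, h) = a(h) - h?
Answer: -37548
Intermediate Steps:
a(n) = 2
g(M, h) = 2 - h
Z = 7 (Z = 1 + 6 = 7)
N(o) = 49 + 7*o (N(o) = 7*((2 - 1*(-5)) + o) = 7*((2 + 5) + o) = 7*(7 + o) = 49 + 7*o)
-36757 - N(106) = -36757 - (49 + 7*106) = -36757 - (49 + 742) = -36757 - 1*791 = -36757 - 791 = -37548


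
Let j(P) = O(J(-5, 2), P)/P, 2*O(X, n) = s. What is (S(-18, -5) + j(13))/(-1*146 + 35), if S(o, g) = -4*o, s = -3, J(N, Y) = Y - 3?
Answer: -623/962 ≈ -0.64761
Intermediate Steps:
J(N, Y) = -3 + Y
O(X, n) = -3/2 (O(X, n) = (½)*(-3) = -3/2)
j(P) = -3/(2*P)
(S(-18, -5) + j(13))/(-1*146 + 35) = (-4*(-18) - 3/2/13)/(-1*146 + 35) = (72 - 3/2*1/13)/(-146 + 35) = (72 - 3/26)/(-111) = (1869/26)*(-1/111) = -623/962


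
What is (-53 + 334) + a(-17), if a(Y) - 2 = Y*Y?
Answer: 572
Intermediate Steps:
a(Y) = 2 + Y² (a(Y) = 2 + Y*Y = 2 + Y²)
(-53 + 334) + a(-17) = (-53 + 334) + (2 + (-17)²) = 281 + (2 + 289) = 281 + 291 = 572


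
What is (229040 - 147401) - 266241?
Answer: -184602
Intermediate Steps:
(229040 - 147401) - 266241 = 81639 - 266241 = -184602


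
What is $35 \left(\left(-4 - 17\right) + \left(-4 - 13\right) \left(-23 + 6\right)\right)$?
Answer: $9380$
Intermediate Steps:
$35 \left(\left(-4 - 17\right) + \left(-4 - 13\right) \left(-23 + 6\right)\right) = 35 \left(\left(-4 - 17\right) - -289\right) = 35 \left(-21 + 289\right) = 35 \cdot 268 = 9380$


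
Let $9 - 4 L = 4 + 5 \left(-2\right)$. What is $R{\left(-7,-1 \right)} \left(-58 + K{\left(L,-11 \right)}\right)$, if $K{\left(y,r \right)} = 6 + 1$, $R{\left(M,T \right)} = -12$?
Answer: $612$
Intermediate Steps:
$L = \frac{15}{4}$ ($L = \frac{9}{4} - \frac{4 + 5 \left(-2\right)}{4} = \frac{9}{4} - \frac{4 - 10}{4} = \frac{9}{4} - - \frac{3}{2} = \frac{9}{4} + \frac{3}{2} = \frac{15}{4} \approx 3.75$)
$K{\left(y,r \right)} = 7$
$R{\left(-7,-1 \right)} \left(-58 + K{\left(L,-11 \right)}\right) = - 12 \left(-58 + 7\right) = \left(-12\right) \left(-51\right) = 612$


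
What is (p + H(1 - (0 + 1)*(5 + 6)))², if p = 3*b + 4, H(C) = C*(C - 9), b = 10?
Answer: 50176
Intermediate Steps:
H(C) = C*(-9 + C)
p = 34 (p = 3*10 + 4 = 30 + 4 = 34)
(p + H(1 - (0 + 1)*(5 + 6)))² = (34 + (1 - (0 + 1)*(5 + 6))*(-9 + (1 - (0 + 1)*(5 + 6))))² = (34 + (1 - 11)*(-9 + (1 - 11)))² = (34 - 10*(-9 - 10))² = (34 - 10*(-19))² = (34 + 190)² = 224² = 50176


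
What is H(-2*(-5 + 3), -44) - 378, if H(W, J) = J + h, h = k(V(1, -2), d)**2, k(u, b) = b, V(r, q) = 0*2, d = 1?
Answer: -421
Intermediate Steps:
V(r, q) = 0
h = 1 (h = 1**2 = 1)
H(W, J) = 1 + J (H(W, J) = J + 1 = 1 + J)
H(-2*(-5 + 3), -44) - 378 = (1 - 44) - 378 = -43 - 378 = -421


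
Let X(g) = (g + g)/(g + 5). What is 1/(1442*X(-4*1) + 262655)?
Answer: 1/251119 ≈ 3.9822e-6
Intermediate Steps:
X(g) = 2*g/(5 + g) (X(g) = (2*g)/(5 + g) = 2*g/(5 + g))
1/(1442*X(-4*1) + 262655) = 1/(1442*(2*(-4*1)/(5 - 4*1)) + 262655) = 1/(1442*(2*(-4)/(5 - 4)) + 262655) = 1/(1442*(2*(-4)/1) + 262655) = 1/(1442*(2*(-4)*1) + 262655) = 1/(1442*(-8) + 262655) = 1/(-11536 + 262655) = 1/251119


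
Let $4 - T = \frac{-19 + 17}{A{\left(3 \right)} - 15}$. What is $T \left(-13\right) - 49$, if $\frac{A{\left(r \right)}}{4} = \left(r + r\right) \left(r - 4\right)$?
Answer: $- \frac{301}{3} \approx -100.33$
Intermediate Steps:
$A{\left(r \right)} = 8 r \left(-4 + r\right)$ ($A{\left(r \right)} = 4 \left(r + r\right) \left(r - 4\right) = 4 \cdot 2 r \left(-4 + r\right) = 8 r \left(-4 + r\right)$)
$T = \frac{154}{39}$ ($T = 4 - \frac{-19 + 17}{8 \cdot 3 \left(-4 + 3\right) - 15} = 4 - - \frac{2}{8 \cdot 3 \left(-1\right) - 15} = 4 - - \frac{2}{-24 - 15} = 4 - - \frac{2}{-39} = 4 - \left(-2\right) \left(- \frac{1}{39}\right) = 4 - \frac{2}{39} = \frac{154}{39} \approx 3.9487$)
$T \left(-13\right) - 49 = \frac{154}{39} \left(-13\right) - 49 = - \frac{154}{3} - 49 = - \frac{301}{3}$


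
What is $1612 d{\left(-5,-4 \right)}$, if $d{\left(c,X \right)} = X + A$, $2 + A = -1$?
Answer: $-11284$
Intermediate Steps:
$A = -3$ ($A = -2 - 1 = -3$)
$d{\left(c,X \right)} = -3 + X$ ($d{\left(c,X \right)} = X - 3 = -3 + X$)
$1612 d{\left(-5,-4 \right)} = 1612 \left(-3 - 4\right) = 1612 \left(-7\right) = -11284$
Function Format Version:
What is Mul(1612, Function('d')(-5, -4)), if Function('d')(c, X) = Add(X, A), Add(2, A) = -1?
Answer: -11284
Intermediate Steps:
A = -3 (A = Add(-2, -1) = -3)
Function('d')(c, X) = Add(-3, X) (Function('d')(c, X) = Add(X, -3) = Add(-3, X))
Mul(1612, Function('d')(-5, -4)) = Mul(1612, Add(-3, -4)) = Mul(1612, -7) = -11284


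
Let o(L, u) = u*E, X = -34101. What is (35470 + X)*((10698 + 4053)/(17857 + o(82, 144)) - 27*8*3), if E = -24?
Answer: -12755105793/14401 ≈ -8.8571e+5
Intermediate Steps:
o(L, u) = -24*u (o(L, u) = u*(-24) = -24*u)
(35470 + X)*((10698 + 4053)/(17857 + o(82, 144)) - 27*8*3) = (35470 - 34101)*((10698 + 4053)/(17857 - 24*144) - 27*8*3) = 1369*(14751/(17857 - 3456) - 216*3) = 1369*(14751/14401 - 648) = 1369*(-9317097/14401) = -12755105793/14401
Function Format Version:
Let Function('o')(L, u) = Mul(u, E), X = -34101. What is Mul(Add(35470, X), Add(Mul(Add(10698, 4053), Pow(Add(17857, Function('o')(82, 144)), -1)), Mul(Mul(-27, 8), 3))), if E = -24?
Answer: Rational(-12755105793, 14401) ≈ -8.8571e+5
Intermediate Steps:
Function('o')(L, u) = Mul(-24, u) (Function('o')(L, u) = Mul(u, -24) = Mul(-24, u))
Mul(Add(35470, X), Add(Mul(Add(10698, 4053), Pow(Add(17857, Function('o')(82, 144)), -1)), Mul(Mul(-27, 8), 3))) = Mul(Add(35470, -34101), Add(Mul(Add(10698, 4053), Pow(Add(17857, Mul(-24, 144)), -1)), Mul(Mul(-27, 8), 3))) = Mul(1369, Add(Mul(14751, Pow(Add(17857, -3456), -1)), Mul(-216, 3))) = Mul(1369, Add(Mul(14751, Pow(14401, -1)), -648)) = Mul(1369, Add(Mul(14751, Rational(1, 14401)), -648)) = Mul(1369, Add(Rational(14751, 14401), -648)) = Mul(1369, Rational(-9317097, 14401)) = Rational(-12755105793, 14401)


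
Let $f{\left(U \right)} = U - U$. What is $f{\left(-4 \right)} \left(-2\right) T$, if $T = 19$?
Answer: $0$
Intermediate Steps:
$f{\left(U \right)} = 0$
$f{\left(-4 \right)} \left(-2\right) T = 0 \left(-2\right) 19 = 0 \cdot 19 = 0$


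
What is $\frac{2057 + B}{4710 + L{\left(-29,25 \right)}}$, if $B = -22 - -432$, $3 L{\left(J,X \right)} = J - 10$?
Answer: $\frac{2467}{4697} \approx 0.52523$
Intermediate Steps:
$L{\left(J,X \right)} = - \frac{10}{3} + \frac{J}{3}$ ($L{\left(J,X \right)} = \frac{J - 10}{3} = \frac{-10 + J}{3} = - \frac{10}{3} + \frac{J}{3}$)
$B = 410$ ($B = -22 + 432 = 410$)
$\frac{2057 + B}{4710 + L{\left(-29,25 \right)}} = \frac{2057 + 410}{4710 + \left(- \frac{10}{3} + \frac{1}{3} \left(-29\right)\right)} = \frac{2467}{4710 - 13} = \frac{2467}{4697}$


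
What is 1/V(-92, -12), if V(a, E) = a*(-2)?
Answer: 1/184 ≈ 0.0054348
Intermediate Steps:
V(a, E) = -2*a
1/V(-92, -12) = 1/(-2*(-92)) = 1/184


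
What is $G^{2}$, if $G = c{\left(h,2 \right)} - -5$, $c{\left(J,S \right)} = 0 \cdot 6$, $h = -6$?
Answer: $25$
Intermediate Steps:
$c{\left(J,S \right)} = 0$
$G = 5$ ($G = 0 - -5 = 0 + 5 = 5$)
$G^{2} = 5^{2} = 25$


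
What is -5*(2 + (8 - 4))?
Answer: -30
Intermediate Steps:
-5*(2 + (8 - 4)) = -5*(2 + 4) = -5*6 = -30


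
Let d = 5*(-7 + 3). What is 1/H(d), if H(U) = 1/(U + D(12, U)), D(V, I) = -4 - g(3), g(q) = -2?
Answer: -22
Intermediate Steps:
D(V, I) = -2 (D(V, I) = -4 - 1*(-2) = -4 + 2 = -2)
d = -20 (d = 5*(-4) = -20)
H(U) = 1/(-2 + U) (H(U) = 1/(U - 2) = 1/(-2 + U))
1/H(d) = 1/(1/(-2 - 20)) = 1/(1/(-22)) = 1/(-1/22) = -22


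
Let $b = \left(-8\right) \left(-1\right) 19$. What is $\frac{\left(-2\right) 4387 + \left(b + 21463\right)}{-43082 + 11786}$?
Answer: $- \frac{12841}{31296} \approx -0.41031$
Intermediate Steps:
$b = 152$ ($b = 8 \cdot 19 = 152$)
$\frac{\left(-2\right) 4387 + \left(b + 21463\right)}{-43082 + 11786} = \frac{\left(-2\right) 4387 + \left(152 + 21463\right)}{-43082 + 11786} = \frac{-8774 + 21615}{-31296} = 12841 \left(- \frac{1}{31296}\right) = - \frac{12841}{31296}$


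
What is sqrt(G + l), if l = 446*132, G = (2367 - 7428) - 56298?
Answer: I*sqrt(2487) ≈ 49.87*I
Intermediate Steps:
G = -61359 (G = -5061 - 56298 = -61359)
l = 58872
sqrt(G + l) = sqrt(-61359 + 58872) = sqrt(-2487) = I*sqrt(2487)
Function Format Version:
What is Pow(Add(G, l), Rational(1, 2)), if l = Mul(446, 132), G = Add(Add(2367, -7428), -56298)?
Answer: Mul(I, Pow(2487, Rational(1, 2))) ≈ Mul(49.870, I)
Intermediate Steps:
G = -61359 (G = Add(-5061, -56298) = -61359)
l = 58872
Pow(Add(G, l), Rational(1, 2)) = Pow(Add(-61359, 58872), Rational(1, 2)) = Pow(-2487, Rational(1, 2)) = Mul(I, Pow(2487, Rational(1, 2)))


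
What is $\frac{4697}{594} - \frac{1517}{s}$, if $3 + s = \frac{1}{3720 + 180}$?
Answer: $\frac{324475673}{631746} \approx 513.62$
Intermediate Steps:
$s = - \frac{11699}{3900}$ ($s = -3 + \frac{1}{3720 + 180} = -3 + \frac{1}{3900} = - \frac{11699}{3900} \approx -2.9997$)
$\frac{4697}{594} - \frac{1517}{s} = \frac{4697}{594} - \frac{1517}{- \frac{11699}{3900}} = 4697 \cdot \frac{1}{594} - - \frac{5916300}{11699} = \frac{427}{54} + \frac{5916300}{11699} = \frac{324475673}{631746}$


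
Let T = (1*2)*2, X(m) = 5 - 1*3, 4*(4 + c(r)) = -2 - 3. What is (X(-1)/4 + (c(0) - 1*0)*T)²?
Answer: 1681/4 ≈ 420.25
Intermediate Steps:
c(r) = -21/4 (c(r) = -4 + (-2 - 3)/4 = -4 + (¼)*(-5) = -4 - 5/4 = -21/4)
X(m) = 2 (X(m) = 5 - 3 = 2)
T = 4 (T = 2*2 = 4)
(X(-1)/4 + (c(0) - 1*0)*T)² = (2/4 + (-21/4 - 1*0)*4)² = (2*(¼) + (-21/4 + 0)*4)² = (½ - 21/4*4)² = (½ - 21)² = (-41/2)² = 1681/4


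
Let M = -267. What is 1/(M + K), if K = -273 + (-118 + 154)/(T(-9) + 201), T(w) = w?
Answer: -16/8637 ≈ -0.0018525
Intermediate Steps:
K = -4365/16 (K = -273 + (-118 + 154)/(-9 + 201) = -273 + 36/192 = -273 + 36*(1/192) = -273 + 3/16 = -4365/16 ≈ -272.81)
1/(M + K) = 1/(-267 - 4365/16) = 1/(-8637/16) = -16/8637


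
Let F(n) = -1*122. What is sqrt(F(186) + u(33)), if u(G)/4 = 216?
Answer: sqrt(742) ≈ 27.240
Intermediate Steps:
u(G) = 864 (u(G) = 4*216 = 864)
F(n) = -122
sqrt(F(186) + u(33)) = sqrt(-122 + 864) = sqrt(742)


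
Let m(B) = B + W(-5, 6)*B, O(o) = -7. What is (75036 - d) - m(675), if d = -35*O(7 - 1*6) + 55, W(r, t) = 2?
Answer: 72711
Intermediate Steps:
m(B) = 3*B (m(B) = B + 2*B = 3*B)
d = 300 (d = -35*(-7) + 55 = 245 + 55 = 300)
(75036 - d) - m(675) = (75036 - 1*300) - 3*675 = (75036 - 300) - 1*2025 = 74736 - 2025 = 72711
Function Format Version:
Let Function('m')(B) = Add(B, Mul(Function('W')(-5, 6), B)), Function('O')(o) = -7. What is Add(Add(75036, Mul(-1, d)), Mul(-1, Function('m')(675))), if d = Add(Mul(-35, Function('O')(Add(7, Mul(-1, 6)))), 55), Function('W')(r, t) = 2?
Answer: 72711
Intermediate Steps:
Function('m')(B) = Mul(3, B) (Function('m')(B) = Add(B, Mul(2, B)) = Mul(3, B))
d = 300 (d = Add(Mul(-35, -7), 55) = Add(245, 55) = 300)
Add(Add(75036, Mul(-1, d)), Mul(-1, Function('m')(675))) = Add(Add(75036, Mul(-1, 300)), Mul(-1, Mul(3, 675))) = Add(Add(75036, -300), Mul(-1, 2025)) = Add(74736, -2025) = 72711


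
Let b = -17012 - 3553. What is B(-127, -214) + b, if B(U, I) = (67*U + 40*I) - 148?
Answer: -37782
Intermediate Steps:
B(U, I) = -148 + 40*I + 67*U (B(U, I) = (40*I + 67*U) - 148 = -148 + 40*I + 67*U)
b = -20565
B(-127, -214) + b = (-148 + 40*(-214) + 67*(-127)) - 20565 = (-148 - 8560 - 8509) - 20565 = -17217 - 20565 = -37782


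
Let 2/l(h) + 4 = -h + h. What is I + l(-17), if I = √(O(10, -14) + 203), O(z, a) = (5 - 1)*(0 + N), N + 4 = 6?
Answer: -½ + √211 ≈ 14.026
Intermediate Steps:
N = 2 (N = -4 + 6 = 2)
O(z, a) = 8 (O(z, a) = (5 - 1)*(0 + 2) = 4*2 = 8)
I = √211 (I = √(8 + 203) = √211 ≈ 14.526)
l(h) = -½ (l(h) = 2/(-4 + (-h + h)) = 2/(-4 + 0) = 2/(-4) = 2*(-¼) = -½)
I + l(-17) = √211 - ½ = -½ + √211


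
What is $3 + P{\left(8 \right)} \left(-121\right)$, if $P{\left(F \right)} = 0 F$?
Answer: $3$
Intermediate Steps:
$P{\left(F \right)} = 0$
$3 + P{\left(8 \right)} \left(-121\right) = 3 + 0 \left(-121\right) = 3 + 0 = 3$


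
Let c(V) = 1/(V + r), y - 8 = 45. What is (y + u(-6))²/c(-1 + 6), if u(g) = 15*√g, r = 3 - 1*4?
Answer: 5836 + 6360*I*√6 ≈ 5836.0 + 15579.0*I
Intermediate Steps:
y = 53 (y = 8 + 45 = 53)
r = -1 (r = 3 - 4 = -1)
c(V) = 1/(-1 + V) (c(V) = 1/(V - 1) = 1/(-1 + V))
(y + u(-6))²/c(-1 + 6) = (53 + 15*√(-6))²/(1/(-1 + (-1 + 6))) = (53 + 15*(I*√6))²/(1/(-1 + 5)) = (53 + 15*I*√6)²/(1/4) = (53 + 15*I*√6)²/(¼) = (53 + 15*I*√6)²*4 = 4*(53 + 15*I*√6)²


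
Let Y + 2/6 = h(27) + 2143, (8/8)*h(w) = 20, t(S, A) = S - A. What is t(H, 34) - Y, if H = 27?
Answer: -6509/3 ≈ -2169.7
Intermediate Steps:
h(w) = 20
Y = 6488/3 (Y = -⅓ + (20 + 2143) = -⅓ + 2163 = 6488/3 ≈ 2162.7)
t(H, 34) - Y = (27 - 1*34) - 1*6488/3 = (27 - 34) - 6488/3 = -7 - 6488/3 = -6509/3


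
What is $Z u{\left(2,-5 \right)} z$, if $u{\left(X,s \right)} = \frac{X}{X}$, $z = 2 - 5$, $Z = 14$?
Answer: $-42$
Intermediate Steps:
$z = -3$ ($z = 2 - 5 = -3$)
$u{\left(X,s \right)} = 1$
$Z u{\left(2,-5 \right)} z = 14 \cdot 1 \left(-3\right) = 14 \left(-3\right) = -42$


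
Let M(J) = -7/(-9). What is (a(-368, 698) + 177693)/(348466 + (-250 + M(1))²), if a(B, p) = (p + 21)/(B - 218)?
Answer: 8434317699/19488481870 ≈ 0.43278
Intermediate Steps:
a(B, p) = (21 + p)/(-218 + B)
M(J) = 7/9 (M(J) = -7*(-⅑) = 7/9)
(a(-368, 698) + 177693)/(348466 + (-250 + M(1))²) = ((21 + 698)/(-218 - 368) + 177693)/(348466 + (-250 + 7/9)²) = (719/(-586) + 177693)/(348466 + (-2243/9)²) = (-1/586*719 + 177693)/(348466 + 5031049/81) = (-719/586 + 177693)/(33256795/81) = (104127379/586)*(81/33256795) = 8434317699/19488481870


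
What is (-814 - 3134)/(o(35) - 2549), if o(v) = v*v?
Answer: 987/331 ≈ 2.9819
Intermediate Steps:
o(v) = v²
(-814 - 3134)/(o(35) - 2549) = (-814 - 3134)/(35² - 2549) = -3948/(1225 - 2549) = -3948/(-1324) = -3948*(-1/1324) = 987/331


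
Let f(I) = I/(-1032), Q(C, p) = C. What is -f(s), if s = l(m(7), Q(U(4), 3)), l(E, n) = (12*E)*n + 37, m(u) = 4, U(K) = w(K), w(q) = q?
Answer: 229/1032 ≈ 0.22190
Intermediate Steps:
U(K) = K
l(E, n) = 37 + 12*E*n (l(E, n) = 12*E*n + 37 = 37 + 12*E*n)
s = 229 (s = 37 + 12*4*4 = 37 + 192 = 229)
f(I) = -I/1032 (f(I) = I*(-1/1032) = -I/1032)
-f(s) = -(-1)*229/1032 = -1*(-229/1032) = 229/1032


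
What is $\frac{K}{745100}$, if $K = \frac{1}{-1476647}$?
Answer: $- \frac{1}{1100249679700} \approx -9.0888 \cdot 10^{-13}$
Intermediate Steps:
$K = - \frac{1}{1476647} \approx -6.7721 \cdot 10^{-7}$
$\frac{K}{745100} = - \frac{1}{1476647 \cdot 745100} = \left(- \frac{1}{1476647}\right) \frac{1}{745100} = - \frac{1}{1100249679700}$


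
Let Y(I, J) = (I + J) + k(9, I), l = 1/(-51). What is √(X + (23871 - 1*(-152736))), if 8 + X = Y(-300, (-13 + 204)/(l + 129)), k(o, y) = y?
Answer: √7615555590214/6578 ≈ 419.52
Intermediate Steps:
l = -1/51 ≈ -0.019608
Y(I, J) = J + 2*I (Y(I, J) = (I + J) + I = J + 2*I)
X = -3989683/6578 (X = -8 + ((-13 + 204)/(-1/51 + 129) + 2*(-300)) = -8 + (191/(6578/51) - 600) = -8 + (191*(51/6578) - 600) = -8 + (9741/6578 - 600) = -8 - 3937059/6578 = -3989683/6578 ≈ -606.52)
√(X + (23871 - 1*(-152736))) = √(-3989683/6578 + (23871 - 1*(-152736))) = √(-3989683/6578 + (23871 + 152736)) = √(-3989683/6578 + 176607) = √(1157731163/6578) = √7615555590214/6578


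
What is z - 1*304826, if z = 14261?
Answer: -290565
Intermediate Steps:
z - 1*304826 = 14261 - 1*304826 = 14261 - 304826 = -290565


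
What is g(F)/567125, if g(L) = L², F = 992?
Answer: 984064/567125 ≈ 1.7352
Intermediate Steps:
g(F)/567125 = 992²/567125 = 984064*(1/567125) = 984064/567125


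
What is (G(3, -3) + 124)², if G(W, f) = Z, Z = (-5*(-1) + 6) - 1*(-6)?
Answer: 19881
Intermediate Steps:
Z = 17 (Z = (5 + 6) + 6 = 11 + 6 = 17)
G(W, f) = 17
(G(3, -3) + 124)² = (17 + 124)² = 141² = 19881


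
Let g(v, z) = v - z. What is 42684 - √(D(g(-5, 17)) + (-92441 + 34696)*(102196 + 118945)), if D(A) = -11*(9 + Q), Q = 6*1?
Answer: 42684 - I*√12769787210 ≈ 42684.0 - 1.13e+5*I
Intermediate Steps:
Q = 6
D(A) = -165 (D(A) = -11*(9 + 6) = -11*15 = -165)
42684 - √(D(g(-5, 17)) + (-92441 + 34696)*(102196 + 118945)) = 42684 - √(-165 + (-92441 + 34696)*(102196 + 118945)) = 42684 - √(-165 - 57745*221141) = 42684 - √(-165 - 12769787045) = 42684 - √(-12769787210) = 42684 - I*√12769787210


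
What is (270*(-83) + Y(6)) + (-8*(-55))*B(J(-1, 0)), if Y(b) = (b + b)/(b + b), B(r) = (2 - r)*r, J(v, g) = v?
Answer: -23729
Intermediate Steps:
B(r) = r*(2 - r)
Y(b) = 1 (Y(b) = (2*b)/((2*b)) = (2*b)*(1/(2*b)) = 1)
(270*(-83) + Y(6)) + (-8*(-55))*B(J(-1, 0)) = (270*(-83) + 1) + (-8*(-55))*(-(2 - 1*(-1))) = (-22410 + 1) + 440*(-(2 + 1)) = -22409 + 440*(-1*3) = -22409 + 440*(-3) = -22409 - 1320 = -23729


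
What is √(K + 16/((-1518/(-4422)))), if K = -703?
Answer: I*√347231/23 ≈ 25.62*I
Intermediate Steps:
√(K + 16/((-1518/(-4422)))) = √(-703 + 16/((-1518/(-4422)))) = √(-703 + 16/((-1518*(-1/4422)))) = √(-703 + 16/(23/67)) = √(-703 + 16*(67/23)) = √(-703 + 1072/23) = √(-15097/23) = I*√347231/23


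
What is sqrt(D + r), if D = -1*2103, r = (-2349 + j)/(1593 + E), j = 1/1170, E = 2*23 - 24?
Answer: I*sqrt(33394411679642)/125970 ≈ 45.874*I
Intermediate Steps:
E = 22 (E = 46 - 24 = 22)
j = 1/1170 ≈ 0.00085470
r = -2748329/1889550 (r = (-2349 + 1/1170)/(1593 + 22) = -2748329/1170/1615 = -2748329/1170*1/1615 = -2748329/1889550 ≈ -1.4545)
D = -2103
sqrt(D + r) = sqrt(-2103 - 2748329/1889550) = sqrt(-3976471979/1889550) = I*sqrt(33394411679642)/125970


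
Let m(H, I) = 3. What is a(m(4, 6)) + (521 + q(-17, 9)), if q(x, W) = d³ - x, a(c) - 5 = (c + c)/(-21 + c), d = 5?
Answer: 2003/3 ≈ 667.67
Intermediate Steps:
a(c) = 5 + 2*c/(-21 + c) (a(c) = 5 + (c + c)/(-21 + c) = 5 + (2*c)/(-21 + c) = 5 + 2*c/(-21 + c))
q(x, W) = 125 - x (q(x, W) = 5³ - x = 125 - x)
a(m(4, 6)) + (521 + q(-17, 9)) = 7*(-15 + 3)/(-21 + 3) + (521 + (125 - 1*(-17))) = 7*(-12)/(-18) + (521 + (125 + 17)) = 7*(-1/18)*(-12) + (521 + 142) = 14/3 + 663 = 2003/3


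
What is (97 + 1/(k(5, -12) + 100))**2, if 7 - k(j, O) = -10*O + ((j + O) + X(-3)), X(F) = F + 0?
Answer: 84100/9 ≈ 9344.4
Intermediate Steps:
X(F) = F
k(j, O) = 10 - j + 9*O (k(j, O) = 7 - (-10*O + ((j + O) - 3)) = 7 - (-10*O + ((O + j) - 3)) = 7 - (-10*O + (-3 + O + j)) = 7 - (-3 + j - 9*O) = 7 + (3 - j + 9*O) = 10 - j + 9*O)
(97 + 1/(k(5, -12) + 100))**2 = (97 + 1/((10 - 1*5 + 9*(-12)) + 100))**2 = (97 + 1/((10 - 5 - 108) + 100))**2 = (97 + 1/(-103 + 100))**2 = (97 + 1/(-3))**2 = (97 - 1/3)**2 = (290/3)**2 = 84100/9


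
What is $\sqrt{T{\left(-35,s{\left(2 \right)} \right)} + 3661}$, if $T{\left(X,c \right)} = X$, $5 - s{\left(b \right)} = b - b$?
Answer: $7 \sqrt{74} \approx 60.216$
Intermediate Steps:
$s{\left(b \right)} = 5$ ($s{\left(b \right)} = 5 - \left(b - b\right) = 5 - 0 = 5 + 0 = 5$)
$\sqrt{T{\left(-35,s{\left(2 \right)} \right)} + 3661} = \sqrt{-35 + 3661} = \sqrt{3626} = 7 \sqrt{74}$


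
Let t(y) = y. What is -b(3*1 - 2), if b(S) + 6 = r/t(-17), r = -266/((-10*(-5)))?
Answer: 2417/425 ≈ 5.6871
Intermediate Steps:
r = -133/25 (r = -266/50 = -266*1/50 = -133/25 ≈ -5.3200)
b(S) = -2417/425 (b(S) = -6 - 133/25/(-17) = -6 - 133/25*(-1/17) = -6 + 133/425 = -2417/425)
-b(3*1 - 2) = -1*(-2417/425) = 2417/425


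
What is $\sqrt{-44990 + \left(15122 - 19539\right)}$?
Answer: $i \sqrt{49407} \approx 222.28 i$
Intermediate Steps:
$\sqrt{-44990 + \left(15122 - 19539\right)} = \sqrt{-44990 - 4417} = \sqrt{-49407} = i \sqrt{49407}$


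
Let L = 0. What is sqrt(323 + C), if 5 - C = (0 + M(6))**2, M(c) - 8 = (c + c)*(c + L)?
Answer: 2*I*sqrt(1518) ≈ 77.923*I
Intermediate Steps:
M(c) = 8 + 2*c**2 (M(c) = 8 + (c + c)*(c + 0) = 8 + (2*c)*c = 8 + 2*c**2)
C = -6395 (C = 5 - (0 + (8 + 2*6**2))**2 = 5 - (0 + (8 + 2*36))**2 = 5 - (0 + (8 + 72))**2 = 5 - (0 + 80)**2 = 5 - 1*80**2 = 5 - 1*6400 = 5 - 6400 = -6395)
sqrt(323 + C) = sqrt(323 - 6395) = sqrt(-6072) = 2*I*sqrt(1518)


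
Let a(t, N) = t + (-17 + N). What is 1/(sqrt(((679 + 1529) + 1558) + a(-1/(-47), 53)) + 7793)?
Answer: 366271/2854171208 - 57*sqrt(2585)/2854171208 ≈ 0.00012731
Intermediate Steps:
a(t, N) = -17 + N + t
1/(sqrt(((679 + 1529) + 1558) + a(-1/(-47), 53)) + 7793) = 1/(sqrt(((679 + 1529) + 1558) + (-17 + 53 - 1/(-47))) + 7793) = 1/(sqrt((2208 + 1558) + (-17 + 53 - 1*(-1/47))) + 7793) = 1/(sqrt(3766 + (-17 + 53 + 1/47)) + 7793) = 1/(sqrt(3766 + 1693/47) + 7793) = 1/(sqrt(178695/47) + 7793) = 1/(57*sqrt(2585)/47 + 7793) = 1/(7793 + 57*sqrt(2585)/47)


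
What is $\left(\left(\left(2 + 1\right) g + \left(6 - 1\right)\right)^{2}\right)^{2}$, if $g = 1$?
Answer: $4096$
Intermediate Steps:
$\left(\left(\left(2 + 1\right) g + \left(6 - 1\right)\right)^{2}\right)^{2} = \left(\left(\left(2 + 1\right) 1 + \left(6 - 1\right)\right)^{2}\right)^{2} = \left(\left(3 \cdot 1 + \left(6 - 1\right)\right)^{2}\right)^{2} = \left(\left(3 + 5\right)^{2}\right)^{2} = \left(8^{2}\right)^{2} = 64^{2} = 4096$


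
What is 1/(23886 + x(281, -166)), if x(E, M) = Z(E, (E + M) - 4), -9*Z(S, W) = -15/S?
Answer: 843/20135903 ≈ 4.1866e-5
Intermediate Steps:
Z(S, W) = 5/(3*S) (Z(S, W) = -(-5)/(3*S) = 5/(3*S))
x(E, M) = 5/(3*E)
1/(23886 + x(281, -166)) = 1/(23886 + (5/3)/281) = 1/(23886 + (5/3)*(1/281)) = 1/(23886 + 5/843) = 1/(20135903/843) = 843/20135903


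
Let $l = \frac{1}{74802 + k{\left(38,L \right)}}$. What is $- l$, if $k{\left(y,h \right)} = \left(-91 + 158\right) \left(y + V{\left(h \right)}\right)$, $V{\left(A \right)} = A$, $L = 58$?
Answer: $- \frac{1}{81234} \approx -1.231 \cdot 10^{-5}$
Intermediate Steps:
$k{\left(y,h \right)} = 67 h + 67 y$ ($k{\left(y,h \right)} = \left(-91 + 158\right) \left(y + h\right) = 67 \left(h + y\right) = 67 h + 67 y$)
$l = \frac{1}{81234}$ ($l = \frac{1}{74802 + \left(67 \cdot 58 + 67 \cdot 38\right)} = \frac{1}{74802 + \left(3886 + 2546\right)} = \frac{1}{74802 + 6432} = \frac{1}{81234} \approx 1.231 \cdot 10^{-5}$)
$- l = \left(-1\right) \frac{1}{81234} = - \frac{1}{81234}$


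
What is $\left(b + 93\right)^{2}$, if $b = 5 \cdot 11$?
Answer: $21904$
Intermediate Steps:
$b = 55$
$\left(b + 93\right)^{2} = \left(55 + 93\right)^{2} = 148^{2} = 21904$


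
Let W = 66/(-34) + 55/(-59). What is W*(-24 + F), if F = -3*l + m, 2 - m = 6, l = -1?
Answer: 72050/1003 ≈ 71.834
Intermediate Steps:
m = -4 (m = 2 - 1*6 = 2 - 6 = -4)
F = -1 (F = -3*(-1) - 4 = 3 - 4 = -1)
W = -2882/1003 (W = 66*(-1/34) + 55*(-1/59) = -33/17 - 55/59 = -2882/1003 ≈ -2.8734)
W*(-24 + F) = -2882*(-24 - 1)/1003 = -2882/1003*(-25) = 72050/1003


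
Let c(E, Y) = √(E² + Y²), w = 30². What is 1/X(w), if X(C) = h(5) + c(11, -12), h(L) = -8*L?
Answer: -8/267 - √265/1335 ≈ -0.042156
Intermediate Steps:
w = 900
X(C) = -40 + √265 (X(C) = -8*5 + √(11² + (-12)²) = -40 + √(121 + 144) = -40 + √265)
1/X(w) = 1/(-40 + √265)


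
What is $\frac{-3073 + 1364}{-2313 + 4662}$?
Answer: $- \frac{1709}{2349} \approx -0.72754$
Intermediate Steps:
$\frac{-3073 + 1364}{-2313 + 4662} = - \frac{1709}{2349}$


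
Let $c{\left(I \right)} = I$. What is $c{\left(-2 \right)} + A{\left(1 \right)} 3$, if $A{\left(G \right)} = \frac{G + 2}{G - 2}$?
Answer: $-11$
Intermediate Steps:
$A{\left(G \right)} = \frac{2 + G}{-2 + G}$
$c{\left(-2 \right)} + A{\left(1 \right)} 3 = -2 + \frac{2 + 1}{-2 + 1} \cdot 3 = -2 + \frac{1}{-1} \cdot 3 \cdot 3 = -2 + \left(-1\right) 3 \cdot 3 = -2 - 9 = -11$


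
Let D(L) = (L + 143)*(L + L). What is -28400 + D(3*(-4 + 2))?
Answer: -30044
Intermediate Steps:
D(L) = 2*L*(143 + L) (D(L) = (143 + L)*(2*L) = 2*L*(143 + L))
-28400 + D(3*(-4 + 2)) = -28400 + 2*(3*(-4 + 2))*(143 + 3*(-4 + 2)) = -28400 + 2*(3*(-2))*(143 + 3*(-2)) = -28400 + 2*(-6)*(143 - 6) = -28400 + 2*(-6)*137 = -28400 - 1644 = -30044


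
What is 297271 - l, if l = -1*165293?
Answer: 462564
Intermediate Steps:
l = -165293
297271 - l = 297271 - 1*(-165293) = 297271 + 165293 = 462564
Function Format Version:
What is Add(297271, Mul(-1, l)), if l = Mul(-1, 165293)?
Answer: 462564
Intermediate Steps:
l = -165293
Add(297271, Mul(-1, l)) = Add(297271, Mul(-1, -165293)) = Add(297271, 165293) = 462564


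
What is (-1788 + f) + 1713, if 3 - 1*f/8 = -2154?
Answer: 17181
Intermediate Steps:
f = 17256 (f = 24 - 8*(-2154) = 24 + 17232 = 17256)
(-1788 + f) + 1713 = (-1788 + 17256) + 1713 = 15468 + 1713 = 17181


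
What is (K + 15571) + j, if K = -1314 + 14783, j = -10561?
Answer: 18479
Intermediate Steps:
K = 13469
(K + 15571) + j = (13469 + 15571) - 10561 = 29040 - 10561 = 18479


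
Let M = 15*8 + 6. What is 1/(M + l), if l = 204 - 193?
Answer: 1/137 ≈ 0.0072993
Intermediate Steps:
l = 11
M = 126 (M = 120 + 6 = 126)
1/(M + l) = 1/(126 + 11) = 1/137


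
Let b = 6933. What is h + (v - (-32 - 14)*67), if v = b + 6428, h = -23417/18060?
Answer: 296937163/18060 ≈ 16442.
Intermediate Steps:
h = -23417/18060 (h = -23417*1/18060 = -23417/18060 ≈ -1.2966)
v = 13361 (v = 6933 + 6428 = 13361)
h + (v - (-32 - 14)*67) = -23417/18060 + (13361 - (-32 - 14)*67) = -23417/18060 + (13361 - (-46)*67) = -23417/18060 + (13361 - 1*(-3082)) = -23417/18060 + (13361 + 3082) = -23417/18060 + 16443 = 296937163/18060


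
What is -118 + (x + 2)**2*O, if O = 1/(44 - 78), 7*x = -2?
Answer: -98366/833 ≈ -118.09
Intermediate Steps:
x = -2/7 (x = (1/7)*(-2) = -2/7 ≈ -0.28571)
O = -1/34 (O = 1/(-34) = -1/34 ≈ -0.029412)
-118 + (x + 2)**2*O = -118 + (-2/7 + 2)**2*(-1/34) = -118 + (12/7)**2*(-1/34) = -118 + (144/49)*(-1/34) = -118 - 72/833 = -98366/833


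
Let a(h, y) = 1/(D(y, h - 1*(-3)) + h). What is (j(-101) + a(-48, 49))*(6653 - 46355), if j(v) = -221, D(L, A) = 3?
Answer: 131625364/15 ≈ 8.7750e+6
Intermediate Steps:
a(h, y) = 1/(3 + h)
(j(-101) + a(-48, 49))*(6653 - 46355) = (-221 + 1/(3 - 48))*(6653 - 46355) = (-221 + 1/(-45))*(-39702) = (-221 - 1/45)*(-39702) = -9946/45*(-39702) = 131625364/15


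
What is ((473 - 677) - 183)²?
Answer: 149769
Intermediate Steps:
((473 - 677) - 183)² = (-204 - 183)² = (-387)² = 149769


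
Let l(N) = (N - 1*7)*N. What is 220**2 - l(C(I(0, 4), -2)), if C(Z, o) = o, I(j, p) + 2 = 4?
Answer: 48382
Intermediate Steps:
I(j, p) = 2 (I(j, p) = -2 + 4 = 2)
l(N) = N*(-7 + N) (l(N) = (N - 7)*N = (-7 + N)*N = N*(-7 + N))
220**2 - l(C(I(0, 4), -2)) = 220**2 - (-2)*(-7 - 2) = 48400 - (-2)*(-9) = 48400 - 1*18 = 48400 - 18 = 48382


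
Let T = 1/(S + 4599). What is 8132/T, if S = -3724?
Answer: 7115500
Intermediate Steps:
T = 1/875 (T = 1/(-3724 + 4599) = 1/875 ≈ 0.0011429)
8132/T = 8132/(1/875) = 8132*875 = 7115500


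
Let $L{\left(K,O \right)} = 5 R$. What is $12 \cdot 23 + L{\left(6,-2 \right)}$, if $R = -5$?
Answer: $251$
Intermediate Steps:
$L{\left(K,O \right)} = -25$ ($L{\left(K,O \right)} = 5 \left(-5\right) = -25$)
$12 \cdot 23 + L{\left(6,-2 \right)} = 12 \cdot 23 - 25 = 276 - 25 = 251$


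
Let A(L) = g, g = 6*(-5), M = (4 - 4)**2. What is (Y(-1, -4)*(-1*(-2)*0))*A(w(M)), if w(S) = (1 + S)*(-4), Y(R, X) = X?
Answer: 0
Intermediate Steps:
M = 0 (M = 0**2 = 0)
w(S) = -4 - 4*S
g = -30
A(L) = -30
(Y(-1, -4)*(-1*(-2)*0))*A(w(M)) = -4*(-1*(-2))*0*(-30) = -8*0*(-30) = -4*0*(-30) = 0*(-30) = 0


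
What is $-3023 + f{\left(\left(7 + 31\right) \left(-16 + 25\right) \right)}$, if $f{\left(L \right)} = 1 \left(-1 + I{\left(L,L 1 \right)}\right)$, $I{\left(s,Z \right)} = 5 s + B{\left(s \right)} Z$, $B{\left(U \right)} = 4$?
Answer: $54$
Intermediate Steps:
$I{\left(s,Z \right)} = 4 Z + 5 s$ ($I{\left(s,Z \right)} = 5 s + 4 Z = 4 Z + 5 s$)
$f{\left(L \right)} = -1 + 9 L$ ($f{\left(L \right)} = 1 \left(-1 + \left(4 L 1 + 5 L\right)\right) = 1 \left(-1 + \left(4 L + 5 L\right)\right) = 1 \left(-1 + 9 L\right) = -1 + 9 L$)
$-3023 + f{\left(\left(7 + 31\right) \left(-16 + 25\right) \right)} = -3023 - \left(1 - 9 \left(7 + 31\right) \left(-16 + 25\right)\right) = -3023 - \left(1 - 9 \cdot 38 \cdot 9\right) = -3023 + \left(-1 + 9 \cdot 342\right) = -3023 + \left(-1 + 3078\right) = -3023 + 3077 = 54$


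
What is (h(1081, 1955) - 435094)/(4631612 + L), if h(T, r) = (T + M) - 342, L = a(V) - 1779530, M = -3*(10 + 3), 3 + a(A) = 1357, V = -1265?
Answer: -217197/1426718 ≈ -0.15224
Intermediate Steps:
a(A) = 1354 (a(A) = -3 + 1357 = 1354)
M = -39 (M = -3*13 = -39)
L = -1778176 (L = 1354 - 1779530 = -1778176)
h(T, r) = -381 + T (h(T, r) = (T - 39) - 342 = (-39 + T) - 342 = -381 + T)
(h(1081, 1955) - 435094)/(4631612 + L) = ((-381 + 1081) - 435094)/(4631612 - 1778176) = (700 - 435094)/2853436 = -434394*1/2853436 = -217197/1426718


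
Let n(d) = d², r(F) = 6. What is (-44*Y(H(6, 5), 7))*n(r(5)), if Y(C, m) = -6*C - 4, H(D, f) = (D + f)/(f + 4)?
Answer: 17952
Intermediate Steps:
H(D, f) = (D + f)/(4 + f)
Y(C, m) = -4 - 6*C
(-44*Y(H(6, 5), 7))*n(r(5)) = -44*(-4 - 6*(6 + 5)/(4 + 5))*6² = -44*(-4 - 6*11/9)*36 = -44*(-4 - 22/3)*36 = -44*(-34/3)*36 = (1496/3)*36 = 17952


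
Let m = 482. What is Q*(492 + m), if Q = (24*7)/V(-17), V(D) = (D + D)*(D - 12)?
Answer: 81816/493 ≈ 165.96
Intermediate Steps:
V(D) = 2*D*(-12 + D) (V(D) = (2*D)*(-12 + D) = 2*D*(-12 + D))
Q = 84/493 (Q = (24*7)/((2*(-17)*(-12 - 17))) = 168/((2*(-17)*(-29))) = 168/986 = 168*(1/986) = 84/493 ≈ 0.17039)
Q*(492 + m) = 84*(492 + 482)/493 = (84/493)*974 = 81816/493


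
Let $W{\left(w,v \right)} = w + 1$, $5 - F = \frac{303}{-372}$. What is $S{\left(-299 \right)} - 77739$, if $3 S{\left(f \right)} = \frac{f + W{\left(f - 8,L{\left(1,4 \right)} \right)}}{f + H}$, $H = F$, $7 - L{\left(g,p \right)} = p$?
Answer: $- \frac{154155073}{1983} \approx -77738.0$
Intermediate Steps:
$F = \frac{721}{124}$ ($F = 5 - \frac{303}{-372} = 5 - 303 \left(- \frac{1}{372}\right) = 5 - - \frac{101}{124} = 5 + \frac{101}{124} = \frac{721}{124} \approx 5.8145$)
$L{\left(g,p \right)} = 7 - p$
$W{\left(w,v \right)} = 1 + w$
$H = \frac{721}{124} \approx 5.8145$
$S{\left(f \right)} = \frac{-7 + 2 f}{3 \left(\frac{721}{124} + f\right)}$ ($S{\left(f \right)} = \frac{\left(f + \left(1 + \left(f - 8\right)\right)\right) \frac{1}{f + \frac{721}{124}}}{3} = \frac{\left(f + \left(1 + \left(f - 8\right)\right)\right) \frac{1}{\frac{721}{124} + f}}{3} = \frac{\left(f + \left(1 + \left(-8 + f\right)\right)\right) \frac{1}{\frac{721}{124} + f}}{3} = \frac{\left(f + \left(-7 + f\right)\right) \frac{1}{\frac{721}{124} + f}}{3} = \frac{\left(-7 + 2 f\right) \frac{1}{\frac{721}{124} + f}}{3} = \frac{\frac{1}{\frac{721}{124} + f} \left(-7 + 2 f\right)}{3} = \frac{-7 + 2 f}{3 \left(\frac{721}{124} + f\right)}$)
$S{\left(-299 \right)} - 77739 = \frac{124 \left(-7 + 2 \left(-299\right)\right)}{3 \left(721 + 124 \left(-299\right)\right)} - 77739 = \frac{124 \left(-7 - 598\right)}{3 \left(721 - 37076\right)} - 77739 = \frac{124}{3} \frac{1}{-36355} \left(-605\right) - 77739 = \frac{124}{3} \left(- \frac{1}{36355}\right) \left(-605\right) - 77739 = \frac{1364}{1983} - 77739 = - \frac{154155073}{1983}$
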